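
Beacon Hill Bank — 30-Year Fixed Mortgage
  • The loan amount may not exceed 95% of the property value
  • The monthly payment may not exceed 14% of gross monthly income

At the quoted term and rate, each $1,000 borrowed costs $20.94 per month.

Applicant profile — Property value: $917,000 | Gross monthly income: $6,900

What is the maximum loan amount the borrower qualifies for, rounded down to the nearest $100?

Payment cap: 14% × $6,900 = $966/month.
At $20.94 per $1,000, that supports 966/20.94 × 1,000 ≈ $46,131 → $46,100.
LTV cap: 95% × $917,000 = $871,150 → $871,100.
Binding constraint: payment-to-income.

$46,100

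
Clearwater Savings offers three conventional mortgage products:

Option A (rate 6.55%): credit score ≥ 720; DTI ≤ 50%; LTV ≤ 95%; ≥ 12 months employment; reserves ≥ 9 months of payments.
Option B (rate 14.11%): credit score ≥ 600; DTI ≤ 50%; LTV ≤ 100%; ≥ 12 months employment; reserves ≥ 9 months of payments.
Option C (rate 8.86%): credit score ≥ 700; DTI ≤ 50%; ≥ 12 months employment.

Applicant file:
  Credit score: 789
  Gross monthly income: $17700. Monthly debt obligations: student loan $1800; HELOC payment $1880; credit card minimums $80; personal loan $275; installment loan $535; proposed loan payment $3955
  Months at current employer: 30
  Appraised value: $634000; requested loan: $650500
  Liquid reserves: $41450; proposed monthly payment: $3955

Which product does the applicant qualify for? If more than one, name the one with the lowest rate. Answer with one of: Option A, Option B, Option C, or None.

Total debts = (1,800 + 1,880 + 80 + 275 + 535 + 3,955) = 8,525; DTI = 8,525/17,700 = 48.2%.
LTV = 650,500/634,000 = 102.6%.
Reserves = 41,450/3,955 = 10.5 months.
Option A: score 789 ≥ 720; DTI 48.2% ≤ 50%; LTV 102.6% > 95%; employment 30 ≥ 12 mo; reserves 10.5 ≥ 9 mo → does not qualify.
Option B: score 789 ≥ 600; DTI 48.2% ≤ 50%; LTV 102.6% > 100%; employment 30 ≥ 12 mo; reserves 10.5 ≥ 9 mo → does not qualify.
Option C: score 789 ≥ 700; DTI 48.2% ≤ 50%; employment 30 ≥ 12 mo → qualifies.

Option C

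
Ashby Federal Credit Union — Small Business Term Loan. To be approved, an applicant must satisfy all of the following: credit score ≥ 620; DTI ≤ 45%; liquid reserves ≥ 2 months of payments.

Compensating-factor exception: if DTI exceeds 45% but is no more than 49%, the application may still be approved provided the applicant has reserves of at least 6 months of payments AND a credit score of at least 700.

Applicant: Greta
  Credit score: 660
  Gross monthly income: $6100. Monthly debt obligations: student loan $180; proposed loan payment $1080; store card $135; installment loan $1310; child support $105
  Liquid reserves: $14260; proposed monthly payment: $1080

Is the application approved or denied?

Credit score 660 ≥ 620 (meets base)
Total debts = (180 + 1,080 + 135 + 1,310 + 105) = 2,810. DTI: 2,810 ÷ 6,100 = 46.1%, over the 45% base limit.
Reserves = 14,260/1,080 = 13.2 months ≥ 2
DTI 46.1% is within the 45%–49% exception band; checking compensating factors.
Reserves 13.2 ≥ 6 months; credit score 660 < 700.
Override conditions not both satisfied; exception does not apply.

Denied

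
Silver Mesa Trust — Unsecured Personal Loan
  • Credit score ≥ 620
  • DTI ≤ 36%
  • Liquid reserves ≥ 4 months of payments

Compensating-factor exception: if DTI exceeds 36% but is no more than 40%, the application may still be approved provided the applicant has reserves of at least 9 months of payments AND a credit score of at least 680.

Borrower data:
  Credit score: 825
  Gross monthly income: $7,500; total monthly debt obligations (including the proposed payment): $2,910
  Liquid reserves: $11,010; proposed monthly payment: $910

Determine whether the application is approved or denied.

Credit score 825 ≥ 620 (meets base)
DTI: 2,910 ÷ 7,500 = 38.8%, over the 36% base limit.
Liquid reserves cover 11,010/910 = 12.1 months — ≥ 4 required
38.8% falls in the override range (36%–40%), so the compensating-factor test applies.
Reserves 12.1 ≥ 9 months; credit score 825 ≥ 680.
Both compensating conditions met → exception applies.

Approved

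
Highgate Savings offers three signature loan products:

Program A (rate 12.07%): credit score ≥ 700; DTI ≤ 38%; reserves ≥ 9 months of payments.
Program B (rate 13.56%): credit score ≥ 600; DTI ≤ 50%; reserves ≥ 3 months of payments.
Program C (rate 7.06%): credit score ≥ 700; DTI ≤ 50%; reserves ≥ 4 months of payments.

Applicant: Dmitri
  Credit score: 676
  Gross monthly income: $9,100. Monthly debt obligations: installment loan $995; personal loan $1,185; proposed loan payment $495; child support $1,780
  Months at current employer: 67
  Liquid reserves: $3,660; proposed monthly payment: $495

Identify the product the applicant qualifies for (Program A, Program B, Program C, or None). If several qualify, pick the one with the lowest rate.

Total debts = (995 + 1,185 + 495 + 1,780) = 4,455; DTI = 4,455/9,100 = 49%.
Reserves = 3,660/495 = 7.4 months.
Program A: score 676 < 700; DTI 49% > 38%; reserves 7.4 < 9 mo → does not qualify.
Program B: score 676 ≥ 600; DTI 49% ≤ 50%; reserves 7.4 ≥ 3 mo → qualifies.
Program C: score 676 < 700; DTI 49% ≤ 50%; reserves 7.4 ≥ 4 mo → does not qualify.

Program B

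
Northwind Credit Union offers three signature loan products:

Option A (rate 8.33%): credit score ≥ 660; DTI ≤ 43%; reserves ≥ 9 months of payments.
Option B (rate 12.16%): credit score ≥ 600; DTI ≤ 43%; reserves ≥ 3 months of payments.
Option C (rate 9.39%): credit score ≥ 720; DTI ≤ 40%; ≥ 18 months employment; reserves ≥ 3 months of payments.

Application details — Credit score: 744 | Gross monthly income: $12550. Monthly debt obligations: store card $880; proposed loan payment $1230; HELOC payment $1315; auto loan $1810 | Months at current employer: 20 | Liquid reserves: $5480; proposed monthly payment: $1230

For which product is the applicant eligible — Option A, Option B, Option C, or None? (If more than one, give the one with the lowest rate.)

Option B

Total debts = (880 + 1,230 + 1,315 + 1,810) = 5,235; DTI = 5,235/12,550 = 41.7%.
Reserves = 5,480/1,230 = 4.5 months.
Option A: score 744 ≥ 660; DTI 41.7% ≤ 43%; reserves 4.5 < 9 mo → does not qualify.
Option B: score 744 ≥ 600; DTI 41.7% ≤ 43%; reserves 4.5 ≥ 3 mo → qualifies.
Option C: score 744 ≥ 720; DTI 41.7% > 40%; employment 20 ≥ 18 mo; reserves 4.5 ≥ 3 mo → does not qualify.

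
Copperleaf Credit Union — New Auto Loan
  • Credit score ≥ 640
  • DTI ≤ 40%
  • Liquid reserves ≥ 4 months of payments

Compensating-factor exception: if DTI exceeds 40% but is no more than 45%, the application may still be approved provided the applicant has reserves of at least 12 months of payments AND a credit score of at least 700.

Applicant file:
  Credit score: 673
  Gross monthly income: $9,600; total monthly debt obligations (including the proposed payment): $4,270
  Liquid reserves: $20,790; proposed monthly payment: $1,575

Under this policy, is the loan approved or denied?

Credit score 673 ≥ 640 (meets base)
DTI: 4,270 ÷ 9,600 = 44.5%, over the 40% base limit.
Reserves = 20,790/1,575 = 13.2 months ≥ 4
44.5% falls in the override range (40%–45%), so the compensating-factor test applies.
Reserves 13.2 ≥ 12 months; credit score 673 < 700.
Override conditions not both satisfied; exception does not apply.

Denied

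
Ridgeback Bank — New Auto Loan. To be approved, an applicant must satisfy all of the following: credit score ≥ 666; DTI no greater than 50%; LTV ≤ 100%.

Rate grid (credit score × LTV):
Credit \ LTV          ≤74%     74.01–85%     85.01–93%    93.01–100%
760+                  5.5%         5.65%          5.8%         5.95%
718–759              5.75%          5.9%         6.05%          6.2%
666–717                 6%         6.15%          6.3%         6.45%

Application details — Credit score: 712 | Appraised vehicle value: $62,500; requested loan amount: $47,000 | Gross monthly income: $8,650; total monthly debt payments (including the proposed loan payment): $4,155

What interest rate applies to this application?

Credit score 712 ≥ 666; DTI: 4,155 ÷ 8,650 = 48%, within the 50% cap
LTV: 47,000 ÷ 62,500 = 75.2%, within 100% cap
Credit 712 → row 666–717; LTV 75.2% → column 74.01–85%. Grid cell → 6.15%.

6.15%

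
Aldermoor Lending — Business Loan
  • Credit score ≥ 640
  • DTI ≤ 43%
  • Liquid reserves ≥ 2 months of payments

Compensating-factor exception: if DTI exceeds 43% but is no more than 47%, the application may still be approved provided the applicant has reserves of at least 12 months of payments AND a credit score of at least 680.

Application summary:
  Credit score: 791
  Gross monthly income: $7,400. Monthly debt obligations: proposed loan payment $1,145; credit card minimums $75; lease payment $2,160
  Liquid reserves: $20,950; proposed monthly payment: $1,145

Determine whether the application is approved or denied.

Credit score 791 ≥ 640 (meets base)
Total debts = (1,145 + 75 + 2,160) = 3,380. DTI: 3,380 ÷ 7,400 = 45.7%, over the 43% base limit.
Reserves: 20,950 ÷ 1,145 = 18.3 months (meets 2-month minimum)
45.7% falls in the override range (43%–47%), so the compensating-factor test applies.
Reserves 18.3 ≥ 12 months; credit score 791 ≥ 680.
Both compensating conditions met → exception applies.

Approved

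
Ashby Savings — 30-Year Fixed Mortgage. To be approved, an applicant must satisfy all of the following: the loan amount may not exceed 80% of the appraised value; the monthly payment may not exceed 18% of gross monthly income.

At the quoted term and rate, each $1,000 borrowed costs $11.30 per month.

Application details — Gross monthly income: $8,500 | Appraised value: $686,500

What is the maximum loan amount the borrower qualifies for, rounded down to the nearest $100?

Payment cap: 18% × $8,500 = $1,530/month.
At $11.30 per $1,000, that supports 1,530/11.30 × 1,000 ≈ $135,398 → $135,300.
LTV cap: 80% × $686,500 = $549,200 → $549,200.
Binding constraint: payment-to-income.

$135,300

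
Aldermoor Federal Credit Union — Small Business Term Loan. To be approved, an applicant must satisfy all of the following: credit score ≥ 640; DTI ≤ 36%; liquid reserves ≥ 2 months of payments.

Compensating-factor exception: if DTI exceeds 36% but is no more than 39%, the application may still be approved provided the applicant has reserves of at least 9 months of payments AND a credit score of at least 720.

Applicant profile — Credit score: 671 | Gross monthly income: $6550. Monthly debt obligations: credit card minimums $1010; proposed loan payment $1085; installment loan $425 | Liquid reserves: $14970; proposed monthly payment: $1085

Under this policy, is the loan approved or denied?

Credit score 671 ≥ 640 (meets base)
Total debts = (1,010 + 1,085 + 425) = 2,520. DTI: 2,520 ÷ 6,550 = 38.5%, over the 36% base limit.
Reserves = 14,970/1,085 = 13.8 months ≥ 2
DTI 38.5% is within the 36%–39% exception band; checking compensating factors.
Reserves 13.8 ≥ 9 months; credit score 671 < 720.
Compensating-factor requirement not fully met.

Denied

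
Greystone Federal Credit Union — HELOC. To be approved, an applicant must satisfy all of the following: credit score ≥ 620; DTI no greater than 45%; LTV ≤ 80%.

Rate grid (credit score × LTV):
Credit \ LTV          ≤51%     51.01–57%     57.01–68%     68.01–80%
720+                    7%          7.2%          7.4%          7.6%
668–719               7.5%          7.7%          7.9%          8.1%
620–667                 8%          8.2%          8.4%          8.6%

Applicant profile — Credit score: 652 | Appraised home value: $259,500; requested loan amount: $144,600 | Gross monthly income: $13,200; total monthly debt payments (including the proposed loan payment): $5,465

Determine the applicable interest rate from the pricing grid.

8.2%

Credit score 652 ≥ 620; DTI = 5,465/13,200 = 41.4% ≤ 45%
Loan-to-value = 144,600/259,500 = 55.7% — pass (80% max)
Row: 652 falls in 620–667. Column: 55.7% falls in 51.01–57%. Rate = 8.2%.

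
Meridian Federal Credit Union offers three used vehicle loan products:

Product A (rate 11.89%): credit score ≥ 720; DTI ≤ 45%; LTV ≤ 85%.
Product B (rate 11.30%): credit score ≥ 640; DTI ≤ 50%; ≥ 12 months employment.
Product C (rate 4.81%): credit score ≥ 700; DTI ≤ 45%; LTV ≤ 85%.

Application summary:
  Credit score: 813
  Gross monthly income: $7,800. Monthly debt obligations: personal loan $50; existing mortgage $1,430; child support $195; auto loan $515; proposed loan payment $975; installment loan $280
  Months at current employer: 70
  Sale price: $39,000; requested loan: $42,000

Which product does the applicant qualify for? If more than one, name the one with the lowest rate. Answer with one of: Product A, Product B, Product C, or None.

Product B

Total debts = (50 + 1,430 + 195 + 515 + 975 + 280) = 3,445; DTI = 3,445/7,800 = 44.2%.
LTV = 42,000/39,000 = 107.7%.
Product A: score 813 ≥ 720; DTI 44.2% ≤ 45%; LTV 107.7% > 85% → does not qualify.
Product B: score 813 ≥ 640; DTI 44.2% ≤ 50%; employment 70 ≥ 12 mo → qualifies.
Product C: score 813 ≥ 700; DTI 44.2% ≤ 45%; LTV 107.7% > 85% → does not qualify.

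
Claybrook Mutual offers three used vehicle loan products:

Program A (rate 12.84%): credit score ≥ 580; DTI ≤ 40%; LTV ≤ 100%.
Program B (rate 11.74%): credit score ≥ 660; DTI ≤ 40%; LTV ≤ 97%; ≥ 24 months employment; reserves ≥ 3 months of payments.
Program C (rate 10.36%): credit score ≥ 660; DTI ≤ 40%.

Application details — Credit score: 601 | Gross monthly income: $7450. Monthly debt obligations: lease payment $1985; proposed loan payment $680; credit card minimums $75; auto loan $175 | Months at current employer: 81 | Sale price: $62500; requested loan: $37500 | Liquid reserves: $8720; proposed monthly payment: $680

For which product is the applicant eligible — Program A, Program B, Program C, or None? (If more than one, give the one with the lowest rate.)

Program A

Total debts = (1,985 + 680 + 75 + 175) = 2,915; DTI = 2,915/7,450 = 39.1%.
LTV = 37,500/62,500 = 60%.
Reserves = 8,720/680 = 12.8 months.
Program A: score 601 ≥ 580; DTI 39.1% ≤ 40%; LTV 60% ≤ 100% → qualifies.
Program B: score 601 < 660; DTI 39.1% ≤ 40%; LTV 60% ≤ 97%; employment 81 ≥ 24 mo; reserves 12.8 ≥ 3 mo → does not qualify.
Program C: score 601 < 660; DTI 39.1% ≤ 40% → does not qualify.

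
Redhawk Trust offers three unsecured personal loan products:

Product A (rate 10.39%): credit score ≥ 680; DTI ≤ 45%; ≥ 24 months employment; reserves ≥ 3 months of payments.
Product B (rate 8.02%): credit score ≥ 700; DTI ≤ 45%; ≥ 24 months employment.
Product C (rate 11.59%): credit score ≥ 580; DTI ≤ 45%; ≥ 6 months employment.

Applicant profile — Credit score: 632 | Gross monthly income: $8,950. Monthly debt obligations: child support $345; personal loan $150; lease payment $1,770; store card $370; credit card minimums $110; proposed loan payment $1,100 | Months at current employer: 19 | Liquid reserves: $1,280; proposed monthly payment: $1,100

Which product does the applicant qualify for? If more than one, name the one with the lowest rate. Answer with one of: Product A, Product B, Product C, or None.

Total debts = (345 + 150 + 1,770 + 370 + 110 + 1,100) = 3,845; DTI = 3,845/8,950 = 43%.
Reserves = 1,280/1,100 = 1.2 months.
Product A: score 632 < 680; DTI 43% ≤ 45%; employment 19 < 24 mo; reserves 1.2 < 3 mo → does not qualify.
Product B: score 632 < 700; DTI 43% ≤ 45%; employment 19 < 24 mo → does not qualify.
Product C: score 632 ≥ 580; DTI 43% ≤ 45%; employment 19 ≥ 6 mo → qualifies.

Product C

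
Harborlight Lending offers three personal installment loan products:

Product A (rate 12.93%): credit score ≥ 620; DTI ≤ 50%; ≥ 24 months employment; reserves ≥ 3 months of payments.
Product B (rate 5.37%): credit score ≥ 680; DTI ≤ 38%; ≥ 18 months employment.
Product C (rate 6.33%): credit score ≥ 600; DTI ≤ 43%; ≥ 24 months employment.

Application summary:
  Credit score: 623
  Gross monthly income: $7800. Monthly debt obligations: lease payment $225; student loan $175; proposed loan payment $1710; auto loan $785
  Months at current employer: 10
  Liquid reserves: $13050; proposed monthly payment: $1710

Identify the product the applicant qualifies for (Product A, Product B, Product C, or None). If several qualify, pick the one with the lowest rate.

Total debts = (225 + 175 + 1,710 + 785) = 2,895; DTI = 2,895/7,800 = 37.1%.
Reserves = 13,050/1,710 = 7.6 months.
Product A: score 623 ≥ 620; DTI 37.1% ≤ 50%; employment 10 < 24 mo; reserves 7.6 ≥ 3 mo → does not qualify.
Product B: score 623 < 680; DTI 37.1% ≤ 38%; employment 10 < 18 mo → does not qualify.
Product C: score 623 ≥ 600; DTI 37.1% ≤ 43%; employment 10 < 24 mo → does not qualify.

None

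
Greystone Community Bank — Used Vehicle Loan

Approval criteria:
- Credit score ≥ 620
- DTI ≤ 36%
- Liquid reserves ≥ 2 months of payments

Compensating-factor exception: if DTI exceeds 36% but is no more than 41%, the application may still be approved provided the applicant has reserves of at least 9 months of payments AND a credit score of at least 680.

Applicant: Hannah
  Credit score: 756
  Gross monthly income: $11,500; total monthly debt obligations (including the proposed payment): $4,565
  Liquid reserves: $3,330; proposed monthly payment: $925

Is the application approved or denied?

Credit score 756 ≥ 620 (meets base)
DTI = 4,565/11,500 = 39.7% > 36% — standard DTI limit exceeded.
Reserves: 3,330 ÷ 925 = 3.6 months (meets 2-month minimum)
39.7% falls in the override range (36%–41%), so the compensating-factor test applies.
Reserves 3.6 < 9 months; credit score 756 ≥ 680.
Override conditions not both satisfied; exception does not apply.

Denied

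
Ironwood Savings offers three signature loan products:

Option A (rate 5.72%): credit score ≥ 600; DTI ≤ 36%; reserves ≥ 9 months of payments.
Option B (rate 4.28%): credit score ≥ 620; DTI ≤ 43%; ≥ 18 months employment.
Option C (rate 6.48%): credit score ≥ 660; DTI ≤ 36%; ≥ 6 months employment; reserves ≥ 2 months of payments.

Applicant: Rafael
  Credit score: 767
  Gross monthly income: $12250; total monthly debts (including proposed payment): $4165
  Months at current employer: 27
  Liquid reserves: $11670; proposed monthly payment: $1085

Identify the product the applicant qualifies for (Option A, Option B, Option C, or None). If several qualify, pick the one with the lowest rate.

Option B

DTI = 4,165/12,250 = 34%.
Reserves = 11,670/1,085 = 10.8 months.
Option A: score 767 ≥ 600; DTI 34% ≤ 36%; reserves 10.8 ≥ 9 mo → qualifies.
Option B: score 767 ≥ 620; DTI 34% ≤ 43%; employment 27 ≥ 18 mo → qualifies.
Option C: score 767 ≥ 660; DTI 34% ≤ 36%; employment 27 ≥ 6 mo; reserves 10.8 ≥ 2 mo → qualifies.
Qualifying: Option A, Option B, Option C. Lowest rate is 4.28% → Option B.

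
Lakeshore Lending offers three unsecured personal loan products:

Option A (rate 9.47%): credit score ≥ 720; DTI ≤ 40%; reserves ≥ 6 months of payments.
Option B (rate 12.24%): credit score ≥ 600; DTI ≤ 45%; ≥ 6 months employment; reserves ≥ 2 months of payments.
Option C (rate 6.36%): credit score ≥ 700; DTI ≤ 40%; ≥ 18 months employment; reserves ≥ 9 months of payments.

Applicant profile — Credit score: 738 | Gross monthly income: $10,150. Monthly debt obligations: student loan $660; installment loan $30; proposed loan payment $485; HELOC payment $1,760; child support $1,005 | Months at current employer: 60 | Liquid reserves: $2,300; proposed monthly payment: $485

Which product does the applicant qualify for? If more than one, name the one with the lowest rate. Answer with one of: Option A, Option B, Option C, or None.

Total debts = (660 + 30 + 485 + 1,760 + 1,005) = 3,940; DTI = 3,940/10,150 = 38.8%.
Reserves = 2,300/485 = 4.7 months.
Option A: score 738 ≥ 720; DTI 38.8% ≤ 40%; reserves 4.7 < 6 mo → does not qualify.
Option B: score 738 ≥ 600; DTI 38.8% ≤ 45%; employment 60 ≥ 6 mo; reserves 4.7 ≥ 2 mo → qualifies.
Option C: score 738 ≥ 700; DTI 38.8% ≤ 40%; employment 60 ≥ 18 mo; reserves 4.7 < 9 mo → does not qualify.

Option B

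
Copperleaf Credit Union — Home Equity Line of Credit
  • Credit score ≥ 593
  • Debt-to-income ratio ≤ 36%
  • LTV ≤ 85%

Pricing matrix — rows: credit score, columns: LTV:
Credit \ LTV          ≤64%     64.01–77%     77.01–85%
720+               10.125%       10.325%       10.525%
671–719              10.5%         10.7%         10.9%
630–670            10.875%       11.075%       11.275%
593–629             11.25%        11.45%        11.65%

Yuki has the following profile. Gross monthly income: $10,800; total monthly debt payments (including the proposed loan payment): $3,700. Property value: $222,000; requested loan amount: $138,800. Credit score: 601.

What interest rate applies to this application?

Credit score 601 ≥ 593; DTI: 3,700 ÷ 10,800 = 34.3%, within the 36% cap
LTV = 138,800/222,000 = 62.5% ≤ 85%
Row: 601 falls in 593–629. Column: 62.5% falls in ≤64%. Rate = 11.25%.

11.25%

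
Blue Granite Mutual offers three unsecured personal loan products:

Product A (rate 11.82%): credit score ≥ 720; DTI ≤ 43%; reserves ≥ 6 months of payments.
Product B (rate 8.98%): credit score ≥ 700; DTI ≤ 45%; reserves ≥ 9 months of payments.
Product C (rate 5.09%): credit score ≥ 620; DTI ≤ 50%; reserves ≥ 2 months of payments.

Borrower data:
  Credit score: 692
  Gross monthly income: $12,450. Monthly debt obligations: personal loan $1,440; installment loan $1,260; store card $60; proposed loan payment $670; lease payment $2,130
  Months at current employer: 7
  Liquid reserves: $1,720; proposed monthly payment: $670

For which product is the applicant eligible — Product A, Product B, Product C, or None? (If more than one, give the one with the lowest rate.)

Product C

Total debts = (1,440 + 1,260 + 60 + 670 + 2,130) = 5,560; DTI = 5,560/12,450 = 44.7%.
Reserves = 1,720/670 = 2.6 months.
Product A: score 692 < 720; DTI 44.7% > 43%; reserves 2.6 < 6 mo → does not qualify.
Product B: score 692 < 700; DTI 44.7% ≤ 45%; reserves 2.6 < 9 mo → does not qualify.
Product C: score 692 ≥ 620; DTI 44.7% ≤ 50%; reserves 2.6 ≥ 2 mo → qualifies.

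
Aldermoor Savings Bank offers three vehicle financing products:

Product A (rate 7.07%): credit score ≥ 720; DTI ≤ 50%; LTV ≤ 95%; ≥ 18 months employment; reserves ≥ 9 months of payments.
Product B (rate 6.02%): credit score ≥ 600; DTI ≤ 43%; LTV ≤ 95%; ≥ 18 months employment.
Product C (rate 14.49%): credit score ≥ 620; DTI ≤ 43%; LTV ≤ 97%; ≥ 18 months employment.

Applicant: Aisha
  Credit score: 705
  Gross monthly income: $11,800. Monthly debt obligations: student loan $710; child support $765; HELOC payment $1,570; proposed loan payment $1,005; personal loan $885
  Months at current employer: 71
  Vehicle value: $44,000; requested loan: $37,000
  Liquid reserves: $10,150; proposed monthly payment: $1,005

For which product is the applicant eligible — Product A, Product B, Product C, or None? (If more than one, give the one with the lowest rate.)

Total debts = (710 + 765 + 1,570 + 1,005 + 885) = 4,935; DTI = 4,935/11,800 = 41.8%.
LTV = 37,000/44,000 = 84.1%.
Reserves = 10,150/1,005 = 10.1 months.
Product A: score 705 < 720; DTI 41.8% ≤ 50%; LTV 84.1% ≤ 95%; employment 71 ≥ 18 mo; reserves 10.1 ≥ 9 mo → does not qualify.
Product B: score 705 ≥ 600; DTI 41.8% ≤ 43%; LTV 84.1% ≤ 95%; employment 71 ≥ 18 mo → qualifies.
Product C: score 705 ≥ 620; DTI 41.8% ≤ 43%; LTV 84.1% ≤ 97%; employment 71 ≥ 18 mo → qualifies.
Qualifying: Product B, Product C. Lowest rate is 6.02% → Product B.

Product B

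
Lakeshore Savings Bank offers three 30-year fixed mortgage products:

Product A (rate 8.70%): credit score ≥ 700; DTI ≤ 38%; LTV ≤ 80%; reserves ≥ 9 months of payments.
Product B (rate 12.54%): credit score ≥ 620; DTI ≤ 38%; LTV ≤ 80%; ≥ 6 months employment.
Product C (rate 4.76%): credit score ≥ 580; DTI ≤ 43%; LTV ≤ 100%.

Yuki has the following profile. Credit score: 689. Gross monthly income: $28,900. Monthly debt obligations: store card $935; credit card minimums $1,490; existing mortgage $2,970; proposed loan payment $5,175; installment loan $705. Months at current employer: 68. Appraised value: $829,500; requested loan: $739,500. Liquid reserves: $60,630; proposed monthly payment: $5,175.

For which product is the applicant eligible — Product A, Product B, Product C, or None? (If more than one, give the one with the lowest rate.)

Product C

Total debts = (935 + 1,490 + 2,970 + 5,175 + 705) = 11,275; DTI = 11,275/28,900 = 39%.
LTV = 739,500/829,500 = 89.2%.
Reserves = 60,630/5,175 = 11.7 months.
Product A: score 689 < 700; DTI 39% > 38%; LTV 89.2% > 80%; reserves 11.7 ≥ 9 mo → does not qualify.
Product B: score 689 ≥ 620; DTI 39% > 38%; LTV 89.2% > 80%; employment 68 ≥ 6 mo → does not qualify.
Product C: score 689 ≥ 580; DTI 39% ≤ 43%; LTV 89.2% ≤ 100% → qualifies.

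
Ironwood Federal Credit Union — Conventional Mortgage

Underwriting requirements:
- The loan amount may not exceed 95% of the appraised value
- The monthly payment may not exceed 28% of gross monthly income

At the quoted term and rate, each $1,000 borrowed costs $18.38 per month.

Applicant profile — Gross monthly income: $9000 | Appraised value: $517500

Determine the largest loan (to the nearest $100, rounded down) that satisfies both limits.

Payment cap: 28% × $9,000 = $2,520/month.
At $18.38 per $1,000, that supports 2,520/18.38 × 1,000 ≈ $137,105 → $137,100.
LTV cap: 95% × $517,500 = $491,625 → $491,600.
Binding constraint: payment-to-income.

$137,100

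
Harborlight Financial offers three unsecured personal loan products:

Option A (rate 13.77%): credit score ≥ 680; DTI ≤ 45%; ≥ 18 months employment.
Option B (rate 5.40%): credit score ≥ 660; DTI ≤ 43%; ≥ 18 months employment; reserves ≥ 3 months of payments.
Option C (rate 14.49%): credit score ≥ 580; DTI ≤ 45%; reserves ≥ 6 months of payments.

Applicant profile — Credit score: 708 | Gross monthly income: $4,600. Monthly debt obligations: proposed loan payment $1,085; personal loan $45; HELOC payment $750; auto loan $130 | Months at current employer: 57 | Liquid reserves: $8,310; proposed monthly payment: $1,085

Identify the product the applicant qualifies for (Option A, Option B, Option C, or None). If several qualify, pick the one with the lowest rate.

Option A

Total debts = (1,085 + 45 + 750 + 130) = 2,010; DTI = 2,010/4,600 = 43.7%.
Reserves = 8,310/1,085 = 7.7 months.
Option A: score 708 ≥ 680; DTI 43.7% ≤ 45%; employment 57 ≥ 18 mo → qualifies.
Option B: score 708 ≥ 660; DTI 43.7% > 43%; employment 57 ≥ 18 mo; reserves 7.7 ≥ 3 mo → does not qualify.
Option C: score 708 ≥ 580; DTI 43.7% ≤ 45%; reserves 7.7 ≥ 6 mo → qualifies.
Qualifying: Option A, Option C. Lowest rate is 13.77% → Option A.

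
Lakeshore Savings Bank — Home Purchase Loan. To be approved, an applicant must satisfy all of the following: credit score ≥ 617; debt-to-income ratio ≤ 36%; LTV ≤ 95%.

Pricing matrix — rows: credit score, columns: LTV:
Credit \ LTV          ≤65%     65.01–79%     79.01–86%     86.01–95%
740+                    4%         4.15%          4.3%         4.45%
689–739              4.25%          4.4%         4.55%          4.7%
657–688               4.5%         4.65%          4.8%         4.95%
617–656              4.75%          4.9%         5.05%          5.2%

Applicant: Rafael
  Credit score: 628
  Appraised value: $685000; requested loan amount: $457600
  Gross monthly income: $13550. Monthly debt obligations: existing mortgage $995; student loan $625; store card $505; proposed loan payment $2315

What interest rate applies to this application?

Credit score 628 ≥ 617; Total monthly debts = (995 + 625 + 505 + 2,315) = 4,440. DTI = 4,440/13,550 = 32.8% ≤ 36%
Loan-to-value = 457,600/685,000 = 66.8% — pass (95% max)
Score 628 is in the 617–656 band; LTV 66.8% is in the 65.01–79% band → 4.9%.

4.9%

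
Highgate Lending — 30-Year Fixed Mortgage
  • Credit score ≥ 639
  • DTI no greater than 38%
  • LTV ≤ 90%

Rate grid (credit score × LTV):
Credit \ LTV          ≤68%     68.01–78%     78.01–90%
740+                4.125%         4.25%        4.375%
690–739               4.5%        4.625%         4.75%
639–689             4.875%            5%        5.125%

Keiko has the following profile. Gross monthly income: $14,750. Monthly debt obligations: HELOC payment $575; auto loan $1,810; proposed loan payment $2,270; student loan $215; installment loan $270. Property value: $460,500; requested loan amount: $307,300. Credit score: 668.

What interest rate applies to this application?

4.875%

Credit score 668 ≥ 639; Total monthly debts = (575 + 1,810 + 2,270 + 215 + 270) = 5,140. DTI = 5,140/14,750 = 34.8% ≤ 38%
Loan-to-value = 307,300/460,500 = 66.7% — pass (90% max)
Score 668 is in the 639–689 band; LTV 66.7% is in the ≤68% band → 4.875%.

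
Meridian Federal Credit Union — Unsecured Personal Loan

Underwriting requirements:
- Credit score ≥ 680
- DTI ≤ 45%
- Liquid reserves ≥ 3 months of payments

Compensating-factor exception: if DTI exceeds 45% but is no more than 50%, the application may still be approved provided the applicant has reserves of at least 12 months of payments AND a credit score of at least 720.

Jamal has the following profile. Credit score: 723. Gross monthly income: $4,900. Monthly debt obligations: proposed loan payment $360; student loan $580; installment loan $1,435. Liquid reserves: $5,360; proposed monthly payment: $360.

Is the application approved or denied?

Approved

Credit score 723 ≥ 680 (meets base)
Total debts = (360 + 580 + 1,435) = 2,375. DTI = 2,375/4,900 = 48.5% > 45% — standard DTI limit exceeded.
Reserves: 5,360 ÷ 360 = 14.9 months (meets 3-month minimum)
DTI 48.5% is within the 45%–50% exception band; checking compensating factors.
Reserves 14.9 ≥ 12 months; credit score 723 ≥ 720.
Both override conditions satisfied; DTI exception granted.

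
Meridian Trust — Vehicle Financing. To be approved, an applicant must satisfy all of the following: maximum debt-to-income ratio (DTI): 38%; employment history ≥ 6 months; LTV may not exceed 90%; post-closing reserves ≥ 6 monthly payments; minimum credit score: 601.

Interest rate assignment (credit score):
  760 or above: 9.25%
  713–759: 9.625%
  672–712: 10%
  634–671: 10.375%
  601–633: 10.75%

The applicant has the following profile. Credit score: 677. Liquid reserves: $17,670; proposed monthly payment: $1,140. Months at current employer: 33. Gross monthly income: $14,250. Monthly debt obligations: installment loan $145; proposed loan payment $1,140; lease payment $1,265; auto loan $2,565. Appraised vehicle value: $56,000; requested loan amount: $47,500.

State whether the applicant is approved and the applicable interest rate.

Approved at 10%

Credit score 677 ≥ 601 (meets minimum)
Loan-to-value = 47,500/56,000 = 84.8% — pass (90% max)
Employment 33 ≥ 6 months
Reserves = 17,670/1,140 = 15.5 months ≥ 6
Total monthly debts = (145 + 1,140 + 1,265 + 2,565) = 5,115. DTI = 5,115/14,250 = 35.9% ≤ 38%
All requirements met. Score 677 falls in the 672–712 tier → 10%.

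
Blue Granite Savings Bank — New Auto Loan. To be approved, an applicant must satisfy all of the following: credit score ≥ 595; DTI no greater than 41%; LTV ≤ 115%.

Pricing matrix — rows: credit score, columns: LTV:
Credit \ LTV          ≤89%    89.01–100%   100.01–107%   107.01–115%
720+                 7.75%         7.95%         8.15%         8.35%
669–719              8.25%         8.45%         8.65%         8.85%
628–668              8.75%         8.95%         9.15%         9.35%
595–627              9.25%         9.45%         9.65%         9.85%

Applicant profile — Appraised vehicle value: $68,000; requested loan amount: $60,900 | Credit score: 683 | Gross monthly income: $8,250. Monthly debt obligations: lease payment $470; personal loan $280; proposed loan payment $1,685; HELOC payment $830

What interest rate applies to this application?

8.45%

Credit score 683 ≥ 595; Total monthly debts = (470 + 280 + 1,685 + 830) = 3,265. DTI = 3,265/8,250 = 39.6% ≤ 41%
LTV: 60,900 ÷ 68,000 = 89.6%, within 115% cap
Row: 683 falls in 669–719. Column: 89.6% falls in 89.01–100%. Rate = 8.45%.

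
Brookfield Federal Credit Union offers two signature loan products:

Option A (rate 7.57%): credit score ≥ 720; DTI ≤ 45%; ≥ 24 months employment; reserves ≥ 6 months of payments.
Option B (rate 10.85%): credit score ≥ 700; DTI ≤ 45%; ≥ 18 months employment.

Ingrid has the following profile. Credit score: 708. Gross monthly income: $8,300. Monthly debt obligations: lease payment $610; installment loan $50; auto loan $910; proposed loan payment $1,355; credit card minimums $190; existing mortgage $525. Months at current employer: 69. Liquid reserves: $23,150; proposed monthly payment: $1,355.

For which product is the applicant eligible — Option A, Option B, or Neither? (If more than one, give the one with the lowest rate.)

Option B

Total debts = (610 + 50 + 910 + 1,355 + 190 + 525) = 3,640; DTI = 3,640/8,300 = 43.9%.
Reserves = 23,150/1,355 = 17.1 months.
Option A: score 708 < 720; DTI 43.9% ≤ 45%; employment 69 ≥ 24 mo; reserves 17.1 ≥ 6 mo → does not qualify.
Option B: score 708 ≥ 700; DTI 43.9% ≤ 45%; employment 69 ≥ 18 mo → qualifies.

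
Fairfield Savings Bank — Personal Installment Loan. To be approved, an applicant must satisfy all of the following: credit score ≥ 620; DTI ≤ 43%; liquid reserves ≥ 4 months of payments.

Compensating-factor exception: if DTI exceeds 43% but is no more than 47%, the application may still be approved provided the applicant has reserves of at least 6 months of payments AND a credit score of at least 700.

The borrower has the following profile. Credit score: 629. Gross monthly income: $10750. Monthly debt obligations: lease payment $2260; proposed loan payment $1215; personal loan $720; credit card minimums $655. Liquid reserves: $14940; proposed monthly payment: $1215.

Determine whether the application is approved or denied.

Denied

Credit score 629 ≥ 620 (meets base)
Total debts = (2,260 + 1,215 + 720 + 655) = 4,850. DTI = 4,850/10,750 = 45.1% > 43% — standard DTI limit exceeded.
Liquid reserves cover 14,940/1,215 = 12.3 months — ≥ 4 required
45.1% falls in the override range (43%–47%), so the compensating-factor test applies.
Reserves 12.3 ≥ 6 months; credit score 629 < 700.
Compensating-factor requirement not fully met.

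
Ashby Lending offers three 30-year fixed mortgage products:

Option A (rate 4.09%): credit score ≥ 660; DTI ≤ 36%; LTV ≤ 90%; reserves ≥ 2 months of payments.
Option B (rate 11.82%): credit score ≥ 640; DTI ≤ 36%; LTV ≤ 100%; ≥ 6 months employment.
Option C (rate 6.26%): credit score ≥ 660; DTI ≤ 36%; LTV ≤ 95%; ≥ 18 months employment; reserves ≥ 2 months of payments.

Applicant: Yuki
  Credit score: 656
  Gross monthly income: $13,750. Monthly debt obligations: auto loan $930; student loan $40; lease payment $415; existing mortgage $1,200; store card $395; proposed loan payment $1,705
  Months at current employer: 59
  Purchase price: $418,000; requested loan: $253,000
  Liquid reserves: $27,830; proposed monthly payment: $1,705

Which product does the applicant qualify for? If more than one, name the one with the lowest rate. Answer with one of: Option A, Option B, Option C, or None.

Total debts = (930 + 40 + 415 + 1,200 + 395 + 1,705) = 4,685; DTI = 4,685/13,750 = 34.1%.
LTV = 253,000/418,000 = 60.5%.
Reserves = 27,830/1,705 = 16.3 months.
Option A: score 656 < 660; DTI 34.1% ≤ 36%; LTV 60.5% ≤ 90%; reserves 16.3 ≥ 2 mo → does not qualify.
Option B: score 656 ≥ 640; DTI 34.1% ≤ 36%; LTV 60.5% ≤ 100%; employment 59 ≥ 6 mo → qualifies.
Option C: score 656 < 660; DTI 34.1% ≤ 36%; LTV 60.5% ≤ 95%; employment 59 ≥ 18 mo; reserves 16.3 ≥ 2 mo → does not qualify.

Option B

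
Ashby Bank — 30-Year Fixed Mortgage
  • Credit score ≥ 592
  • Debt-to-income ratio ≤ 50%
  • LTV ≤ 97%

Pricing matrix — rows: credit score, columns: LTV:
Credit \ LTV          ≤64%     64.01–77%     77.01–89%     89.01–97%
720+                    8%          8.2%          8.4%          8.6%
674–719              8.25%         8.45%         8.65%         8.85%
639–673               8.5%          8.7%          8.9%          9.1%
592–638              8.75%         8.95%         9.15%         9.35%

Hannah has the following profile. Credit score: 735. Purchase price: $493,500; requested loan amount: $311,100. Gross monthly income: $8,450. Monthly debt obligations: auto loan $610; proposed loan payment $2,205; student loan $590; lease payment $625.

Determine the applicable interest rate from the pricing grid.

8%

Credit score 735 ≥ 592; Total monthly debts = (610 + 2,205 + 590 + 625) = 4,030. Debt-to-income = 4,030/8,450 = 47.7% — meets 50% limit
LTV = 311,100/493,500 = 63% ≤ 97%
Score 735 is in the 720+ band; LTV 63% is in the ≤64% band → 8%.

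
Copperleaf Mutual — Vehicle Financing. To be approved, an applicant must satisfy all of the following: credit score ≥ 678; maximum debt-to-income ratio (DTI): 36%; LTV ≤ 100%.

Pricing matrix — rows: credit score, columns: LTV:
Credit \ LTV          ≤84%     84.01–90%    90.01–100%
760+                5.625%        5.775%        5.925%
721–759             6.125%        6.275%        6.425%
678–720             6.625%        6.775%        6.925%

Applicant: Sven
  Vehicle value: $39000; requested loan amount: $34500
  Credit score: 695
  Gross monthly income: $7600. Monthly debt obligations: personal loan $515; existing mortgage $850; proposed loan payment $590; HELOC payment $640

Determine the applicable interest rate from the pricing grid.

6.775%

Credit score 695 ≥ 678; Total monthly debts = (515 + 850 + 590 + 640) = 2,595. Debt-to-income = 2,595/7,600 = 34.1% — meets 36% limit
LTV = 34,500/39,000 = 88.5% ≤ 100%
Row: 695 falls in 678–720. Column: 88.5% falls in 84.01–90%. Rate = 6.775%.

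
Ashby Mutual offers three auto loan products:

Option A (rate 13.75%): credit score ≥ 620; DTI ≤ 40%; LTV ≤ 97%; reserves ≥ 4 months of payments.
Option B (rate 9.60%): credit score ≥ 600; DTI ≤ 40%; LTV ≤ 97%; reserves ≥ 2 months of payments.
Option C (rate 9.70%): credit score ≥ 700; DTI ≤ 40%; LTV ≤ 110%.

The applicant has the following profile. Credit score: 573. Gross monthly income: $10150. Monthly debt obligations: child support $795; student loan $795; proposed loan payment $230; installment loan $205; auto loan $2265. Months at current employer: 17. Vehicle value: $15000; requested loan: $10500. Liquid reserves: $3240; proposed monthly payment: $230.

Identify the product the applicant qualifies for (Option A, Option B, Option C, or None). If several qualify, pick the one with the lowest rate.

Total debts = (795 + 795 + 230 + 205 + 2,265) = 4,290; DTI = 4,290/10,150 = 42.3%.
LTV = 10,500/15,000 = 70%.
Reserves = 3,240/230 = 14.1 months.
Option A: score 573 < 620; DTI 42.3% > 40%; LTV 70% ≤ 97%; reserves 14.1 ≥ 4 mo → does not qualify.
Option B: score 573 < 600; DTI 42.3% > 40%; LTV 70% ≤ 97%; reserves 14.1 ≥ 2 mo → does not qualify.
Option C: score 573 < 700; DTI 42.3% > 40%; LTV 70% ≤ 110% → does not qualify.

None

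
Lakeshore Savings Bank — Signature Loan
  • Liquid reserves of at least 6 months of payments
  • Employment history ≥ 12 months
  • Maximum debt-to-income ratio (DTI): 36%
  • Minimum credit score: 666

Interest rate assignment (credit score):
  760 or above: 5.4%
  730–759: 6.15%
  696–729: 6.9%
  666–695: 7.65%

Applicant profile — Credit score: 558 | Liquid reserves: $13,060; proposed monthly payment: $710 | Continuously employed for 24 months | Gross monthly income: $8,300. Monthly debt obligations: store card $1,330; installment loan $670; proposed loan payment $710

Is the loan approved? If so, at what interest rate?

Credit score 558 < 666 (below minimum)
Liquid reserves cover 13,060/710 = 18.4 months — ≥ 6 required
Total monthly debts = (1,330 + 670 + 710) = 2,710. Debt-to-income = 2,710/8,300 = 32.7% — meets 36% limit
Employment 24 ≥ 12 months
Not all requirements met → denied.

Denied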